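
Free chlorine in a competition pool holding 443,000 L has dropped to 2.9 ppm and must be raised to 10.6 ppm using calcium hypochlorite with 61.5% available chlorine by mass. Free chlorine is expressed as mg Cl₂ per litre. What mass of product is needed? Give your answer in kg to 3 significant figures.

5.55 kg

Chlorine deficit: 10.6 − 2.9 = 7.7 ppm = 7.7 mg/L as Cl₂.
Cl₂ equivalent needed: 7.7 mg/L × 443,000 L = 3,411,000 mg = 3411 g.
Product at 61.5% available chlorine: 3411 / 0.615 = 5547 g.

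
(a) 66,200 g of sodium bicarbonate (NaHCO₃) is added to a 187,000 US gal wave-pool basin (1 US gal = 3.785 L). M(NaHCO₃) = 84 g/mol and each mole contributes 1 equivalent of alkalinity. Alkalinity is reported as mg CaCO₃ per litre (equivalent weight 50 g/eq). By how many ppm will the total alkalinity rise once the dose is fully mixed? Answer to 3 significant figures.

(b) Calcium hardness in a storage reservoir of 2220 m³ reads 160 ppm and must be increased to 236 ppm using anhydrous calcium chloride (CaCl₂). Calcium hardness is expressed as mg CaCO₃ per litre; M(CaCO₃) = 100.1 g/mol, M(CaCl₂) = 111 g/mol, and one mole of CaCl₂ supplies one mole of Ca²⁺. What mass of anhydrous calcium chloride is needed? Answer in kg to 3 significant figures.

(a) 55.7 ppm; (b) 187 kg

(a) Volume: 187,000 US gal × 3.785 L/gal = 707,795 L.
(a) Moles of NaHCO₃: 66,200 g ÷ 84 g/mol = 788.1 mol → 788.1 eq of alkalinity.
(a) As CaCO₃: 788.1 eq × 50 g/eq = 39,400 g.
(a) Rise: 39,400 g / 707,795 L × 1000 = 55.67 mg/L.

(b) Volume: 2220 m³ = 2,220,000 L.
(b) Hardness to add: (236 − 160) = 76 mg/L as CaCO₃ × 2,220,000 L = 168,700 g as CaCO₃.
(b) Moles of Ca²⁺ (1 mol Ca²⁺ ≡ 1 mol CaCO₃): 168,700 / 100.1 g/mol = 1686 mol.
(b) Mass of CaCl₂: 1686 × 111 = 187,100 g.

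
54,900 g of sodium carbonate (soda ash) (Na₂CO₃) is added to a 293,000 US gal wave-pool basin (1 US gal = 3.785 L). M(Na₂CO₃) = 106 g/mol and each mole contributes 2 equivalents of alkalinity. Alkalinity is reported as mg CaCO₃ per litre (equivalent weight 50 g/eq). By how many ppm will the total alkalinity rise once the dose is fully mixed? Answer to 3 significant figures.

46.7 ppm

Volume: 293,000 US gal × 3.785 L/gal = 1,109,005 L.
Moles of Na₂CO₃: 54,900 g ÷ 106 g/mol = 517.9 mol → 1036 eq of alkalinity.
As CaCO₃: 1036 eq × 50 g/eq = 51,790 g.
Rise: 51,790 g / 1,109,005 L × 1000 = 46.7 mg/L.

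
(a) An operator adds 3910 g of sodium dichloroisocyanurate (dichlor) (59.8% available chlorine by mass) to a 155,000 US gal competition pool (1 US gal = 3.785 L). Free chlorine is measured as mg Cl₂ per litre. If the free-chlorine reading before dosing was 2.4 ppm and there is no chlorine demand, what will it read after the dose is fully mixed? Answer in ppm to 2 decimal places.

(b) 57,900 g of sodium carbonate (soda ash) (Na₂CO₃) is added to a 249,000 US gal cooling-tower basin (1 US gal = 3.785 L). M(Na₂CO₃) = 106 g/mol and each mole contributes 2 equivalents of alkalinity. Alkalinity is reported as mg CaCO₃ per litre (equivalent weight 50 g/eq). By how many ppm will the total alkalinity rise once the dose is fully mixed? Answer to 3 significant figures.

(a) 6.39 ppm; (b) 58.0 ppm

(a) Volume: 155,000 US gal × 3.785 L/gal = 586,675 L.
(a) Available chlorine delivered: 3910 g × 0.598 = 2338 g as Cl₂.
(a) Concentration rise: 2338 g / 586,675 L = 3.985 mg/L = 3.99 ppm.
(a) Final FC: 2.4 + 3.99 = 6.39 ppm.

(b) Volume: 249,000 US gal × 3.785 L/gal = 942,465 L.
(b) Moles of Na₂CO₃: 57,900 g ÷ 106 g/mol = 546.2 mol → 1092 eq of alkalinity.
(b) As CaCO₃: 1092 eq × 50 g/eq = 54,620 g.
(b) Rise: 54,620 g / 942,465 L × 1000 = 57.96 mg/L.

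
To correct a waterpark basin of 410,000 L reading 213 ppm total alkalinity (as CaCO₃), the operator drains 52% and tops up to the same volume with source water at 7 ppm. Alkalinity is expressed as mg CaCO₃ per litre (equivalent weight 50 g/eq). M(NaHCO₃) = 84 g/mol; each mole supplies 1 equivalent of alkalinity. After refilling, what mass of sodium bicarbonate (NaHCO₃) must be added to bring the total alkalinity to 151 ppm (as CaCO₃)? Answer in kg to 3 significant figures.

31.1 kg

After draining 52% and refilling: 213 × 0.48 + 7 × 0.52 = 105.88 ppm.
Deficit to target: 151 − 105.88 = 45.12 mg/L.
As CaCO₃: 45.12 mg/L × 410,000 L = 18,500 g; ÷ 50 g/eq ÷ 1 = 370 mol NaHCO₃.
Mass: 370 × 84 = 31,080 g.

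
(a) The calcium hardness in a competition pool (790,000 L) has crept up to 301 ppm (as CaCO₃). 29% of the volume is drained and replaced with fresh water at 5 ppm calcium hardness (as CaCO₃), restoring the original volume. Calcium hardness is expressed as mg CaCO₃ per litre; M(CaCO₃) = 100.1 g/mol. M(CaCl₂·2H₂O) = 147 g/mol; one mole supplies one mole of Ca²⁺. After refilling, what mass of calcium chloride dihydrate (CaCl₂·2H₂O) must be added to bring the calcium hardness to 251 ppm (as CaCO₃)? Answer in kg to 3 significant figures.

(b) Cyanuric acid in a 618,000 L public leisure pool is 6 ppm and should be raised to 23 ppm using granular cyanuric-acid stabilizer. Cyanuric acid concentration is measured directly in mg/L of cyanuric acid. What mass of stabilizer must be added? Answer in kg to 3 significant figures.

(a) 41.6 kg; (b) 10.5 kg

(a) After draining 29% and refilling: 301 × 0.71 + 5 × 0.29 = 215.16 ppm.
(a) Deficit to target: 251 − 215.16 = 35.84 mg/L.
(a) As CaCO₃: 35.84 mg/L × 790,000 L = 28,310 g; ÷ 100.1 = 282.9 mol Ca²⁺.
(a) Mass: 282.9 × 147 = 41,580 g.

(b) CYA to add: (23 − 6) = 17 mg/L × 618,000 L = 10,510 g cyanuric acid.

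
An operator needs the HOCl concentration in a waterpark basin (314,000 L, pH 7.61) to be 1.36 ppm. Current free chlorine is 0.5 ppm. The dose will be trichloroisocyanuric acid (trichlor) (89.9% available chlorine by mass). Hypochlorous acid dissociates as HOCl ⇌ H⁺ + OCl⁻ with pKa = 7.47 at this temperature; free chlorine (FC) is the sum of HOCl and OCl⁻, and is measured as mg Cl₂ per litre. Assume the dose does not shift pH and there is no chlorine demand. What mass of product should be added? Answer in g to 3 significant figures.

[OCl⁻]/[HOCl] = 10^(pH − pKa) = 10^(7.61 − 7.47) = 1.38; fraction as HOCl = 1/(1 + 1.38) = 0.4201.
Free chlorine required for 1.36 ppm HOCl: 1.36 / 0.4201 = 3.237 ppm.
FC to add: 3.237 − 0.5 = 2.737 mg/L as Cl₂.
Cl₂ equivalent: 2.737 mg/L × 314,000 L = 859.5 g.
Product at 89.9% available Cl: 859.5 / 0.899 = 956.1 g.

956 g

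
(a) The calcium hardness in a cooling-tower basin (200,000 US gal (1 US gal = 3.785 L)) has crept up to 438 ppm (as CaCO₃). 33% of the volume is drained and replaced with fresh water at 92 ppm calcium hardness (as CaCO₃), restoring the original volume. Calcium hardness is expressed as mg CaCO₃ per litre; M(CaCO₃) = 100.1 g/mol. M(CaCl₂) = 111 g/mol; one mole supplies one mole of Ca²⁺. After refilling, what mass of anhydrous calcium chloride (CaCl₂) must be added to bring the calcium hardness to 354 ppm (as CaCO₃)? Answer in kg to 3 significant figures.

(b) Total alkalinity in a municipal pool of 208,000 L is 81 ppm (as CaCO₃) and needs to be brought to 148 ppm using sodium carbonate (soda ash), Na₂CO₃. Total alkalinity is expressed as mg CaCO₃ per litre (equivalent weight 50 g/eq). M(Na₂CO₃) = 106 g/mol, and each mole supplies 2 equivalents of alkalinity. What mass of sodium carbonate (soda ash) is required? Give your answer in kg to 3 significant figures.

(a) Volume: 200,000 US gal × 3.785 L/gal = 757,000 L.
(a) After draining 33% and refilling: 438 × 0.67 + 92 × 0.33 = 323.82 ppm.
(a) Deficit to target: 354 − 323.82 = 30.18 mg/L.
(a) As CaCO₃: 30.18 mg/L × 757,000 L = 22,850 g; ÷ 100.1 = 228.2 mol Ca²⁺.
(a) Mass: 228.2 × 111 = 25,330 g.

(b) Alkalinity to add: (148 − 81) = 67 mg/L as CaCO₃ × 208,000 L = 13,940 g as CaCO₃.
(b) Equivalents: 13,940 g ÷ 50 g/eq = 278.7 eq.
(b) Each mole of Na₂CO₃ supplies 2 eq, so 278.7 / 2 = 139.4 mol.
(b) Mass: 139.4 mol × 106 g/mol = 14,770 g.

(a) 25.3 kg; (b) 14.8 kg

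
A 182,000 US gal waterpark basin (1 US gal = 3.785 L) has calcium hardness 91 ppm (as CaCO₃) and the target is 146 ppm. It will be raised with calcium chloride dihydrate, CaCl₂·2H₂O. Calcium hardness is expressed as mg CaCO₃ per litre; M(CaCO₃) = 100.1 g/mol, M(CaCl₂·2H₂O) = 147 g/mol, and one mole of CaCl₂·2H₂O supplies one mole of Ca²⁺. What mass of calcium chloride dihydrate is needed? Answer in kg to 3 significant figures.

Volume: 182,000 US gal × 3.785 L/gal = 688,870 L.
Hardness to add: (146 − 91) = 55 mg/L as CaCO₃ × 688,870 L = 37,890 g as CaCO₃.
Moles of Ca²⁺ (1 mol Ca²⁺ ≡ 1 mol CaCO₃): 37,890 / 100.1 g/mol = 378.5 mol.
Mass of CaCl₂·2H₂O: 378.5 × 147 = 55,640 g.

55.6 kg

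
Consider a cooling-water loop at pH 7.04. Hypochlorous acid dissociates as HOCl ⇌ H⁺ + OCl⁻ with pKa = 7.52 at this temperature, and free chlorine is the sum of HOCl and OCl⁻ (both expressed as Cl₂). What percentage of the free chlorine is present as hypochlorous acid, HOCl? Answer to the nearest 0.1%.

75.1%

[OCl⁻]/[HOCl] = 10^(pH − pKa) = 10^(7.04 − 7.52) = 10^-0.48 = 0.3311.
Fraction as HOCl = 1 / (1 + 0.3311) = 0.7512.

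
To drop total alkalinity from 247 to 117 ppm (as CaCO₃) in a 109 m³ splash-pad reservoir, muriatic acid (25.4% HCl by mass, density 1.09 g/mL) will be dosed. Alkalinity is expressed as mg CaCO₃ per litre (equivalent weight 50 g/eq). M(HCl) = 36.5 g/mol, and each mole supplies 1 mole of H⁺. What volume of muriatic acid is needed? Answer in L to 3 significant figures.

37.4 L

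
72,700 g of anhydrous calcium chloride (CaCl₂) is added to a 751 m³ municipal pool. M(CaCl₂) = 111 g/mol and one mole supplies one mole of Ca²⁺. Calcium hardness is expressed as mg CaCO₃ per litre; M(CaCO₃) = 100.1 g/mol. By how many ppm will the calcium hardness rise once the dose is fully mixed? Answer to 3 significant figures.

87.3 ppm

Volume: 751 m³ = 751,000 L.
Moles of Ca²⁺: 72,700 g ÷ 111 g/mol = 655 mol.
As CaCO₃: 655 mol × 100.1 g/mol = 65,560 g.
Rise: 65,560 g / 751,000 L × 1000 = 87.3 mg/L.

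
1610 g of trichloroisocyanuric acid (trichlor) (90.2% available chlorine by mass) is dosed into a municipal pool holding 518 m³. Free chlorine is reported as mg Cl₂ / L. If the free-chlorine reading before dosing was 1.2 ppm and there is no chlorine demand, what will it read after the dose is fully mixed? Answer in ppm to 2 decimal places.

Volume: 518 m³ = 518,000 L.
Available chlorine delivered: 1610 g × 0.902 = 1452 g as Cl₂.
Concentration rise: 1452 g / 518,000 L = 2.804 mg/L = 2.80 ppm.
Final FC: 1.2 + 2.80 = 4.00 ppm.

4.00 ppm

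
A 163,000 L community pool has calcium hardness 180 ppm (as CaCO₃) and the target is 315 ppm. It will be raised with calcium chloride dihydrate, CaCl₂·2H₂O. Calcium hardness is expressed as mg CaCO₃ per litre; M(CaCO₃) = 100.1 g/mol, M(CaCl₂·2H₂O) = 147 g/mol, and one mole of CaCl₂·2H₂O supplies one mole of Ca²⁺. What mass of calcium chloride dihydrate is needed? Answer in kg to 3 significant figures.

32.3 kg

Hardness to add: (315 − 180) = 135 mg/L as CaCO₃ × 163,000 L = 22,000 g as CaCO₃.
Moles of Ca²⁺ (1 mol Ca²⁺ ≡ 1 mol CaCO₃): 22,000 / 100.1 g/mol = 219.8 mol.
Mass of CaCl₂·2H₂O: 219.8 × 147 = 32,320 g.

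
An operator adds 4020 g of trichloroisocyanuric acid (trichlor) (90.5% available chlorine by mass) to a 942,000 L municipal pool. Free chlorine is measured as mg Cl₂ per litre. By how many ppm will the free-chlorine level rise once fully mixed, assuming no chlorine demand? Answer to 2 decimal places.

3.86 ppm

Available chlorine delivered: 4020 g × 0.905 = 3638 g as Cl₂.
Concentration rise: 3638 g / 942,000 L = 3.862 mg/L = 3.86 ppm.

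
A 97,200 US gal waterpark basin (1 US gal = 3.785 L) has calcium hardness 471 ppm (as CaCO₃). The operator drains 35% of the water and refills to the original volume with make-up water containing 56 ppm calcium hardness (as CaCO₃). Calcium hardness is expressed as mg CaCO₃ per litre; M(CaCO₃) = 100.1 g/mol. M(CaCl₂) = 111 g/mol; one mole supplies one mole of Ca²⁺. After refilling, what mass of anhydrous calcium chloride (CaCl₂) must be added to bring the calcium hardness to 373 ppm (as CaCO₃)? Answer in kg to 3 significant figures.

Volume: 97,200 US gal × 3.785 L/gal = 367,902 L.
After draining 35% and refilling: 471 × 0.65 + 56 × 0.35 = 325.75 ppm.
Deficit to target: 373 − 325.75 = 47.25 mg/L.
As CaCO₃: 47.25 mg/L × 367,902 L = 17,380 g; ÷ 100.1 = 173.7 mol Ca²⁺.
Mass: 173.7 × 111 = 19,280 g.

19.3 kg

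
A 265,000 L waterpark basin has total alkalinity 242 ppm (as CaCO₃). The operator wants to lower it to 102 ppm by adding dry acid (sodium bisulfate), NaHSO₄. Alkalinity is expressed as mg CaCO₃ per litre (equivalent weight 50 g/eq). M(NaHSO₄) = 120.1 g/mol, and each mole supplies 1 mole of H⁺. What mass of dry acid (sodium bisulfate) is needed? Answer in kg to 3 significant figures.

Alkalinity to neutralize: (242 − 102) = 140 mg/L as CaCO₃ × 265,000 L = 37,100 g as CaCO₃.
Equivalents of H⁺ required: 37,100 ÷ 50 g/eq = 742 eq = 742 mol NaHSO₄.
Mass of NaHSO₄: 742 × 120.1 = 89,110 g.

89.1 kg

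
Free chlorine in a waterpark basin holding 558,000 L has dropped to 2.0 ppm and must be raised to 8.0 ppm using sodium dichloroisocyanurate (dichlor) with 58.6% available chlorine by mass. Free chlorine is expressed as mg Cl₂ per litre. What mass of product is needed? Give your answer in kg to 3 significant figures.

5.71 kg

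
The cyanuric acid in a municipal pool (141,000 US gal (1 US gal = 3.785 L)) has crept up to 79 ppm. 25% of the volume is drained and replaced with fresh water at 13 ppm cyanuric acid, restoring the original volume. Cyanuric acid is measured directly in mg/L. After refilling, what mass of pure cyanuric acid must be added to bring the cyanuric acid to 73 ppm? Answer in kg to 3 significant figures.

Volume: 141,000 US gal × 3.785 L/gal = 533,685 L.
After draining 25% and refilling: 79 × 0.75 + 13 × 0.25 = 62.5 ppm.
Deficit to target: 73 − 62.5 = 10.5 mg/L.
Mass: 10.5 mg/L × 533,685 L = 5604 g cyanuric acid.

5.60 kg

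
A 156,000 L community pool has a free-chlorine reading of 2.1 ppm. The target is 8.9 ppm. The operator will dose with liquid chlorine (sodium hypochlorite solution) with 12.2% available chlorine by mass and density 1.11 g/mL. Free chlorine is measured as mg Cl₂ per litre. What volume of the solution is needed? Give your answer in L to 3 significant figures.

Chlorine deficit: 8.9 − 2.1 = 6.8 ppm = 6.8 mg/L as Cl₂.
Cl₂ equivalent needed: 6.8 mg/L × 156,000 L = 1,061,000 mg = 1061 g.
Product at 12.2% available chlorine: 1061 / 0.122 = 8695 g.
Volume at density 1.11 g/mL: 8695 g ÷ 1.11 g/mL = 7833 mL.

7.83 L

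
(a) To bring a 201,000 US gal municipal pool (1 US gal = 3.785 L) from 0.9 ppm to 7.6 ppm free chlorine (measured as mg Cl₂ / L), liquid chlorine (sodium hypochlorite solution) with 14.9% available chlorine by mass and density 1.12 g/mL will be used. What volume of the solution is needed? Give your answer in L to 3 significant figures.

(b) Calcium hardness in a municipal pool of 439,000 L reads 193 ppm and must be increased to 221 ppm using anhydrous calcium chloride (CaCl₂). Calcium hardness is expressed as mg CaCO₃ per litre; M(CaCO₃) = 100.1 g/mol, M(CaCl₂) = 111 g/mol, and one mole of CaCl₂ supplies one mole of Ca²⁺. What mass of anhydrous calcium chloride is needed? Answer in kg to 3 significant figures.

(a) 30.5 L; (b) 13.6 kg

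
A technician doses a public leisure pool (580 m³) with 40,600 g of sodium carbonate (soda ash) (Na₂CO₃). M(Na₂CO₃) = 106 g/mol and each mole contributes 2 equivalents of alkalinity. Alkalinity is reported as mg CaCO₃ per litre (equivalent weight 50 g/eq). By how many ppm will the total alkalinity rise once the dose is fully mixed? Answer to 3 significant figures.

66.0 ppm

Volume: 580 m³ = 580,000 L.
Moles of Na₂CO₃: 40,600 g ÷ 106 g/mol = 383 mol → 766 eq of alkalinity.
As CaCO₃: 766 eq × 50 g/eq = 38,300 g.
Rise: 38,300 g / 580,000 L × 1000 = 66.04 mg/L.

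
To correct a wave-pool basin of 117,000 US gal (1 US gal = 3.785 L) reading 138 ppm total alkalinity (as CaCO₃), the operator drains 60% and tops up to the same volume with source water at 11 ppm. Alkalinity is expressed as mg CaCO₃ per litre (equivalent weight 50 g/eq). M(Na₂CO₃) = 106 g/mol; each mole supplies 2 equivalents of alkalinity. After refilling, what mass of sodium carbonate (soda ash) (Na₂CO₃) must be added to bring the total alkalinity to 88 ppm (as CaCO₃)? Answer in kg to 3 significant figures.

12.3 kg

Volume: 117,000 US gal × 3.785 L/gal = 442,845 L.
After draining 60% and refilling: 138 × 0.40 + 11 × 0.60 = 61.8 ppm.
Deficit to target: 88 − 61.8 = 26.2 mg/L.
As CaCO₃: 26.2 mg/L × 442,845 L = 11,600 g; ÷ 50 g/eq ÷ 2 = 116 mol Na₂CO₃.
Mass: 116 × 106 = 12,300 g.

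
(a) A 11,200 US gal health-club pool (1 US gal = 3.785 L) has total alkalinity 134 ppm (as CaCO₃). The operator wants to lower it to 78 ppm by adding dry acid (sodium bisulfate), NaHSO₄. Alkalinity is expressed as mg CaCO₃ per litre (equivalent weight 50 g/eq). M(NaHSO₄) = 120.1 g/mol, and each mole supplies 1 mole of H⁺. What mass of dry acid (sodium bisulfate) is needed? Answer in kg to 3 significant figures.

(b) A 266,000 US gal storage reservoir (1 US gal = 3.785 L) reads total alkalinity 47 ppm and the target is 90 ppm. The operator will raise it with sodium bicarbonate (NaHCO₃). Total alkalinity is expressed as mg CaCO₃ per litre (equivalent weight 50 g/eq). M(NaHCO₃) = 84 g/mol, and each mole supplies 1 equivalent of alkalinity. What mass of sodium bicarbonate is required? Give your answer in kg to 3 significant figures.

(a) 5.70 kg; (b) 72.7 kg

(a) Volume: 11,200 US gal × 3.785 L/gal = 42,392 L.
(a) Alkalinity to neutralize: (134 − 78) = 56 mg/L as CaCO₃ × 42,392 L = 2374 g as CaCO₃.
(a) Equivalents of H⁺ required: 2374 ÷ 50 g/eq = 47.48 eq = 47.48 mol NaHSO₄.
(a) Mass of NaHSO₄: 47.48 × 120.1 = 5702 g.

(b) Volume: 266,000 US gal × 3.785 L/gal = 1,006,810 L.
(b) Alkalinity to add: (90 − 47) = 43 mg/L as CaCO₃ × 1,006,810 L = 43,290 g as CaCO₃.
(b) Equivalents: 43,290 g ÷ 50 g/eq = 865.9 eq.
(b) NaHCO₃ supplies 1 eq per mole → 865.9 mol.
(b) Mass: 865.9 mol × 84 g/mol = 72,730 g.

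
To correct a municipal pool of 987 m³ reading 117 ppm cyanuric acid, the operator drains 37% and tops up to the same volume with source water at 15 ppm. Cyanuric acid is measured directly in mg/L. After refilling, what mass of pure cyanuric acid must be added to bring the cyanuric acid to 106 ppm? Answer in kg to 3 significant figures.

26.4 kg

Volume: 987 m³ = 987,000 L.
After draining 37% and refilling: 117 × 0.63 + 15 × 0.37 = 79.26 ppm.
Deficit to target: 106 − 79.26 = 26.74 mg/L.
Mass: 26.74 mg/L × 987,000 L = 26,390 g cyanuric acid.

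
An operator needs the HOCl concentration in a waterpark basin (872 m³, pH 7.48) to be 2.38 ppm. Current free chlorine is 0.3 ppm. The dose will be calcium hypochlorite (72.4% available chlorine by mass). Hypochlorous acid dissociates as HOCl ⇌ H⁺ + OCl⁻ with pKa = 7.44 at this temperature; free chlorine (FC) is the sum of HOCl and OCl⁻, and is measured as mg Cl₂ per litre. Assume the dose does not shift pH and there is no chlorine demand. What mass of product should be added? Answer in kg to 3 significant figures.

5.65 kg

Volume: 872 m³ = 872,000 L.
[OCl⁻]/[HOCl] = 10^(pH − pKa) = 10^(7.48 − 7.44) = 1.096; fraction as HOCl = 1/(1 + 1.096) = 0.477.
Free chlorine required for 2.38 ppm HOCl: 2.38 / 0.477 = 4.99 ppm.
FC to add: 4.99 − 0.3 = 4.69 mg/L as Cl₂.
Cl₂ equivalent: 4.69 mg/L × 872,000 L = 4089 g.
Product at 72.4% available Cl: 4089 / 0.724 = 5648 g.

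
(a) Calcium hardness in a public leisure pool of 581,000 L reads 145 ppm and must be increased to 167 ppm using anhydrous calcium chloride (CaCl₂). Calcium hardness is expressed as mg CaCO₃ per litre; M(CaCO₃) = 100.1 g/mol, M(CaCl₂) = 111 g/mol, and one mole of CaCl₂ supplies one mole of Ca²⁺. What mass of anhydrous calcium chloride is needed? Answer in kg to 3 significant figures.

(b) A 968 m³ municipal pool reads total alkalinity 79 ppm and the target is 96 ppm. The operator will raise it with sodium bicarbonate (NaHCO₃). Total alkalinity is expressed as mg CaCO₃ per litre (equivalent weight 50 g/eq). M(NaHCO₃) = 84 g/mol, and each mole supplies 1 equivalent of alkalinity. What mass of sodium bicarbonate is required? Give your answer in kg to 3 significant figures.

(a) 14.2 kg; (b) 27.6 kg

(a) Hardness to add: (167 − 145) = 22 mg/L as CaCO₃ × 581,000 L = 12,780 g as CaCO₃.
(a) Moles of Ca²⁺ (1 mol Ca²⁺ ≡ 1 mol CaCO₃): 12,780 / 100.1 g/mol = 127.7 mol.
(a) Mass of CaCl₂: 127.7 × 111 = 14,170 g.

(b) Volume: 968 m³ = 968,000 L.
(b) Alkalinity to add: (96 − 79) = 17 mg/L as CaCO₃ × 968,000 L = 16,460 g as CaCO₃.
(b) Equivalents: 16,460 g ÷ 50 g/eq = 329.1 eq.
(b) NaHCO₃ supplies 1 eq per mole → 329.1 mol.
(b) Mass: 329.1 mol × 84 g/mol = 27,650 g.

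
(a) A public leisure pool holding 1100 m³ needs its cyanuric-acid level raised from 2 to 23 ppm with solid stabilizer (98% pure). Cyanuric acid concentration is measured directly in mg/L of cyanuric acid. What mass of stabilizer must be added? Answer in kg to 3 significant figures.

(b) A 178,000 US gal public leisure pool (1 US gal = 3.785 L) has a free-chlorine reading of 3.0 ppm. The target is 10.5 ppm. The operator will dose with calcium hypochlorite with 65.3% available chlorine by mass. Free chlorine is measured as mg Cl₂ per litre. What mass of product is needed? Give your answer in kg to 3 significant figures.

(a) 23.6 kg; (b) 7.74 kg

(a) Volume: 1100 m³ = 1,100,000 L.
(a) CYA to add: (23 − 2) = 21 mg/L × 1,100,000 L = 23,100 g cyanuric acid.
(a) At 98% purity: 23,100 / 0.98 = 23,570 g product.

(b) Volume: 178,000 US gal × 3.785 L/gal = 673,730 L.
(b) Chlorine deficit: 10.5 − 3.0 = 7.5 ppm = 7.5 mg/L as Cl₂.
(b) Cl₂ equivalent needed: 7.5 mg/L × 673,730 L = 5,053,000 mg = 5053 g.
(b) Product at 65.3% available chlorine: 5053 / 0.653 = 7738 g.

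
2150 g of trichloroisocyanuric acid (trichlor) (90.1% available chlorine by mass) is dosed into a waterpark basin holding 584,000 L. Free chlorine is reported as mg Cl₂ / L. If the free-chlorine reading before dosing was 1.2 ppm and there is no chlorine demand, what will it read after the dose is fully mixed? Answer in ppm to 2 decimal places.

Available chlorine delivered: 2150 g × 0.901 = 1937 g as Cl₂.
Concentration rise: 1937 g / 584,000 L = 3.317 mg/L = 3.32 ppm.
Final FC: 1.2 + 3.32 = 4.52 ppm.

4.52 ppm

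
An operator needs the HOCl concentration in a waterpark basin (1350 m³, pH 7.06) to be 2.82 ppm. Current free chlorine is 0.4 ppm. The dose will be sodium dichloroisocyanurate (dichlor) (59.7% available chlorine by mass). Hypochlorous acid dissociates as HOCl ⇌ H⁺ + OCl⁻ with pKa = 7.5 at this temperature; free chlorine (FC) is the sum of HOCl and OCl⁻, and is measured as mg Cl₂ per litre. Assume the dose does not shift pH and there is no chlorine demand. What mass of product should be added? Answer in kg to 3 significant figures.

7.79 kg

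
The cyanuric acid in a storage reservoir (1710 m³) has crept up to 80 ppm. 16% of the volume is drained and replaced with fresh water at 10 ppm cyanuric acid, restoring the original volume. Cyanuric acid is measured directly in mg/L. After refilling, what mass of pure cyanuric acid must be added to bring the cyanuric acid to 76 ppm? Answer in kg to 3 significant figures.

12.3 kg

Volume: 1710 m³ = 1,710,000 L.
After draining 16% and refilling: 80 × 0.84 + 10 × 0.16 = 68.8 ppm.
Deficit to target: 76 − 68.8 = 7.2 mg/L.
Mass: 7.2 mg/L × 1,710,000 L = 12,310 g cyanuric acid.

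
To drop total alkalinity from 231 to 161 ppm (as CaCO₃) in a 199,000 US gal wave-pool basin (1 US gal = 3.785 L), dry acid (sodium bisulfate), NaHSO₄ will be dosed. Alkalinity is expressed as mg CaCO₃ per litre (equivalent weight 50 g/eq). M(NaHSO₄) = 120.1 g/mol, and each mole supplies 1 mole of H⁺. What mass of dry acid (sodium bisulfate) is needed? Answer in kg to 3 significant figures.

Volume: 199,000 US gal × 3.785 L/gal = 753,215 L.
Alkalinity to neutralize: (231 − 161) = 70 mg/L as CaCO₃ × 753,215 L = 52,730 g as CaCO₃.
Equivalents of H⁺ required: 52,730 ÷ 50 g/eq = 1055 eq = 1055 mol NaHSO₄.
Mass of NaHSO₄: 1055 × 120.1 = 126,600 g.

127 kg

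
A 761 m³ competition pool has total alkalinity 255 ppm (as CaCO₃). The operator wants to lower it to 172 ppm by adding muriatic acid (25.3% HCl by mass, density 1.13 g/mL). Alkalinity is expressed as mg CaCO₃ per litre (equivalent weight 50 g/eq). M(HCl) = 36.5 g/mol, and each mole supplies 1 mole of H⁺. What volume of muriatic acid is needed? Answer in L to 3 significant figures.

Volume: 761 m³ = 761,000 L.
Alkalinity to neutralize: (255 − 172) = 83 mg/L as CaCO₃ × 761,000 L = 63,160 g as CaCO₃.
Equivalents of H⁺ required: 63,160 ÷ 50 g/eq = 1263 eq = 1263 mol HCl.
Mass of HCl: 1263 × 36.5 = 46,110 g.
Mass of 25.3% solution: 46,110 / 0.253 = 182,200 g.
Volume: 182,200 g ÷ 1.13 g/mL = 161,300 mL.

161 L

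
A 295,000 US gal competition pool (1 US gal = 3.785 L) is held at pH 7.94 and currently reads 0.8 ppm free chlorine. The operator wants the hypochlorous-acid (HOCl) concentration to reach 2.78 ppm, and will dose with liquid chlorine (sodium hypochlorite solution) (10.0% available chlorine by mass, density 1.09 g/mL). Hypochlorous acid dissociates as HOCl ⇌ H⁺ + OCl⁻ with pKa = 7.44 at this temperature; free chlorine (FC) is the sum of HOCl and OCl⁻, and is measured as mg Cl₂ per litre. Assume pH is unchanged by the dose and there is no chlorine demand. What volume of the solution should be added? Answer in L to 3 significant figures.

Volume: 295,000 US gal × 3.785 L/gal = 1,116,575 L.
[OCl⁻]/[HOCl] = 10^(pH − pKa) = 10^(7.94 − 7.44) = 3.162; fraction as HOCl = 1/(1 + 3.162) = 0.2403.
Free chlorine required for 2.78 ppm HOCl: 2.78 / 0.2403 = 11.57 ppm.
FC to add: 11.57 − 0.8 = 10.77 mg/L as Cl₂.
Cl₂ equivalent: 10.77 mg/L × 1,116,575 L = 12,030 g.
Product at 10.0% available Cl: 12,030 / 0.1 = 120,300 g.
Volume: 120,300 g ÷ 1.09 g/mL = 110,300 mL.

110 L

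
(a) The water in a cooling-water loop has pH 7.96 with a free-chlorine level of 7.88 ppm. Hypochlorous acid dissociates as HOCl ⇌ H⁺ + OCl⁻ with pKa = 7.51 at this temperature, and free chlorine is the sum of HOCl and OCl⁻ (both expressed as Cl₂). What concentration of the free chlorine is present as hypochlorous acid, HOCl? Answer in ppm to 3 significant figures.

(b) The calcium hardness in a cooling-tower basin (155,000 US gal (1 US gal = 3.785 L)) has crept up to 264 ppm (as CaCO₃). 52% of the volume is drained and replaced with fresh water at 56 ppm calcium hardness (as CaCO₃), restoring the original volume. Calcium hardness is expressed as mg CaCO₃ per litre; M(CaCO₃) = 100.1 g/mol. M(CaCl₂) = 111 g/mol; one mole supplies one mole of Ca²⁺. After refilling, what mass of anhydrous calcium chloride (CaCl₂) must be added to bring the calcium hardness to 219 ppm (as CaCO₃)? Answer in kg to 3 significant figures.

(a) 2.06 ppm; (b) 41.1 kg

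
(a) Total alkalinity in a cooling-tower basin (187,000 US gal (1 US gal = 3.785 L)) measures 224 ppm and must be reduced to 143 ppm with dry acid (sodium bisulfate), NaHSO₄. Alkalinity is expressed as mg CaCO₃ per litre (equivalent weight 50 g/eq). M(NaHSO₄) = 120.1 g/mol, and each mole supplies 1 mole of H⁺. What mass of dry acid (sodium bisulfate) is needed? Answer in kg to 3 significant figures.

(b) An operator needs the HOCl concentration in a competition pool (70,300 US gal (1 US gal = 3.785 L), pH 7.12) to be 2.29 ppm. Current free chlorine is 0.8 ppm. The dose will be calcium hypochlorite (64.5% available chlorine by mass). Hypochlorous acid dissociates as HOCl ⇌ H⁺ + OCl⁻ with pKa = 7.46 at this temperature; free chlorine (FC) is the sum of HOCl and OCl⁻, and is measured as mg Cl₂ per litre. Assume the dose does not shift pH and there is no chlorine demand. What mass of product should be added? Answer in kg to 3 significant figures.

(a) Volume: 187,000 US gal × 3.785 L/gal = 707,795 L.
(a) Alkalinity to neutralize: (224 − 143) = 81 mg/L as CaCO₃ × 707,795 L = 57,330 g as CaCO₃.
(a) Equivalents of H⁺ required: 57,330 ÷ 50 g/eq = 1147 eq = 1147 mol NaHSO₄.
(a) Mass of NaHSO₄: 1147 × 120.1 = 137,700 g.

(b) Volume: 70,300 US gal × 3.785 L/gal = 266,086 L.
(b) [OCl⁻]/[HOCl] = 10^(pH − pKa) = 10^(7.12 − 7.46) = 0.4571; fraction as HOCl = 1/(1 + 0.4571) = 0.6863.
(b) Free chlorine required for 2.29 ppm HOCl: 2.29 / 0.6863 = 3.337 ppm.
(b) FC to add: 3.337 − 0.8 = 2.537 mg/L as Cl₂.
(b) Cl₂ equivalent: 2.537 mg/L × 266,086 L = 675 g.
(b) Product at 64.5% available Cl: 675 / 0.645 = 1046 g.

(a) 138 kg; (b) 1.05 kg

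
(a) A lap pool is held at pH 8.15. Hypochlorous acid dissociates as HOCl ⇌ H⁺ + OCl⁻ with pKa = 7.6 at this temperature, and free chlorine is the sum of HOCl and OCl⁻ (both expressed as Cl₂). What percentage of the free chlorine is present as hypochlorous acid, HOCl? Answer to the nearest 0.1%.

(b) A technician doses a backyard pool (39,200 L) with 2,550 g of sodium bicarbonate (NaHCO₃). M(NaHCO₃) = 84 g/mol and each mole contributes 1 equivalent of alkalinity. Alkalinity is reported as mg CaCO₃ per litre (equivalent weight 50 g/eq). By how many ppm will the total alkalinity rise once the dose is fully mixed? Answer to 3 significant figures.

(a) [OCl⁻]/[HOCl] = 10^(pH − pKa) = 10^(8.15 − 7.6) = 10^0.55 = 3.548.
(a) Fraction as HOCl = 1 / (1 + 3.548) = 0.2199.

(b) Moles of NaHCO₃: 2,550 g ÷ 84 g/mol = 30.36 mol → 30.36 eq of alkalinity.
(b) As CaCO₃: 30.36 eq × 50 g/eq = 1518 g.
(b) Rise: 1518 g / 39,200 L × 1000 = 38.72 mg/L.

(a) 22.0%; (b) 38.7 ppm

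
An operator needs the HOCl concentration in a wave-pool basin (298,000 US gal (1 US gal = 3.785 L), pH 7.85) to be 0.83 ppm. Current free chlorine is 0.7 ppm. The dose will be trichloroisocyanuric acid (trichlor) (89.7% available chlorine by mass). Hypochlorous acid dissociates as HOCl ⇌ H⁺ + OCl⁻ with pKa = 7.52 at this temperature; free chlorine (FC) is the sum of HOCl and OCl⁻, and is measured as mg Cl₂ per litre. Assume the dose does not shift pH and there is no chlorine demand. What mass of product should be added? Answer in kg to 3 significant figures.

2.39 kg

Volume: 298,000 US gal × 3.785 L/gal = 1,127,930 L.
[OCl⁻]/[HOCl] = 10^(pH − pKa) = 10^(7.85 − 7.52) = 2.138; fraction as HOCl = 1/(1 + 2.138) = 0.3187.
Free chlorine required for 0.83 ppm HOCl: 0.83 / 0.3187 = 2.605 ppm.
FC to add: 2.605 − 0.7 = 1.905 mg/L as Cl₂.
Cl₂ equivalent: 1.905 mg/L × 1,127,930 L = 2148 g.
Product at 89.7% available Cl: 2148 / 0.897 = 2395 g.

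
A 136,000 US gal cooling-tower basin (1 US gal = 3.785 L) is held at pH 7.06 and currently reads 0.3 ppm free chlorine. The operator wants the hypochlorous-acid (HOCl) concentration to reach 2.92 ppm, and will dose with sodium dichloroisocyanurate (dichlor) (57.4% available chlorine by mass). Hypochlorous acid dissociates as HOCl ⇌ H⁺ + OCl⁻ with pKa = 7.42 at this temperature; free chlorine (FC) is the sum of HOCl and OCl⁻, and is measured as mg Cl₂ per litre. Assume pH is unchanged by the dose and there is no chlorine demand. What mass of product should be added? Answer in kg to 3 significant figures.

Volume: 136,000 US gal × 3.785 L/gal = 514,760 L.
[OCl⁻]/[HOCl] = 10^(pH − pKa) = 10^(7.06 − 7.42) = 0.4365; fraction as HOCl = 1/(1 + 0.4365) = 0.6961.
Free chlorine required for 2.92 ppm HOCl: 2.92 / 0.6961 = 4.195 ppm.
FC to add: 4.195 − 0.3 = 3.895 mg/L as Cl₂.
Cl₂ equivalent: 3.895 mg/L × 514,760 L = 2005 g.
Product at 57.4% available Cl: 2005 / 0.574 = 3493 g.

3.49 kg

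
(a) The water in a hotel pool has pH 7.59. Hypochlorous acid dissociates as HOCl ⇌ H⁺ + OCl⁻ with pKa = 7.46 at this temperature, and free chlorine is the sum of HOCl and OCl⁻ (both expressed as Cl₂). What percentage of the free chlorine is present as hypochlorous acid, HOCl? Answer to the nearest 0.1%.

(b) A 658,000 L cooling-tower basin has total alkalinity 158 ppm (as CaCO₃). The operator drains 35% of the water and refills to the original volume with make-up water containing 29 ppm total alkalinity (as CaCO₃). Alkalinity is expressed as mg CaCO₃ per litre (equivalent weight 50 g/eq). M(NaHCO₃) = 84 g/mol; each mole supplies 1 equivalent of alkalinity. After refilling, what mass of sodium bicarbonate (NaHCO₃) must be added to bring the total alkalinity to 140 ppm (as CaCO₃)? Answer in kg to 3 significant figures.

(a) 42.6%; (b) 30.0 kg

(a) [OCl⁻]/[HOCl] = 10^(pH − pKa) = 10^(7.59 − 7.46) = 10^0.13 = 1.349.
(a) Fraction as HOCl = 1 / (1 + 1.349) = 0.4257.

(b) After draining 35% and refilling: 158 × 0.65 + 29 × 0.35 = 112.85 ppm.
(b) Deficit to target: 140 − 112.85 = 27.15 mg/L.
(b) As CaCO₃: 27.15 mg/L × 658,000 L = 17,860 g; ÷ 50 g/eq ÷ 1 = 357.3 mol NaHCO₃.
(b) Mass: 357.3 × 84 = 30,010 g.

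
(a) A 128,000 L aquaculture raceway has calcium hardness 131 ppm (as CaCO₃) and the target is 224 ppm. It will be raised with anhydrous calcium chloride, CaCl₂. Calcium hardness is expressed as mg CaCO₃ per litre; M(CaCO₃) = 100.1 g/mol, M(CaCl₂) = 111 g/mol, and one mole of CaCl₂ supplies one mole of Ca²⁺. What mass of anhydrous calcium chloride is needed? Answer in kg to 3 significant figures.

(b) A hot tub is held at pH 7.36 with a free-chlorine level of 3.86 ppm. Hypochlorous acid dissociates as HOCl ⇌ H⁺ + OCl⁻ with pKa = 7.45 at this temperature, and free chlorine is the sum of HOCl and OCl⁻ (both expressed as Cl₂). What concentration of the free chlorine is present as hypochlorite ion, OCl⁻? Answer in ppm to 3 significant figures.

(a) Hardness to add: (224 − 131) = 93 mg/L as CaCO₃ × 128,000 L = 11,900 g as CaCO₃.
(a) Moles of Ca²⁺ (1 mol Ca²⁺ ≡ 1 mol CaCO₃): 11,900 / 100.1 g/mol = 118.9 mol.
(a) Mass of CaCl₂: 118.9 × 111 = 13,200 g.

(b) [OCl⁻]/[HOCl] = 10^(pH − pKa) = 10^(7.36 − 7.45) = 10^-0.09 = 0.8128.
(b) Fraction as HOCl = 1 / (1 + 0.8128) = 0.5516.
(b) OCl⁻ = (1 − 0.5516) × 3.86 ppm = 1.731 ppm.

(a) 13.2 kg; (b) 1.73 ppm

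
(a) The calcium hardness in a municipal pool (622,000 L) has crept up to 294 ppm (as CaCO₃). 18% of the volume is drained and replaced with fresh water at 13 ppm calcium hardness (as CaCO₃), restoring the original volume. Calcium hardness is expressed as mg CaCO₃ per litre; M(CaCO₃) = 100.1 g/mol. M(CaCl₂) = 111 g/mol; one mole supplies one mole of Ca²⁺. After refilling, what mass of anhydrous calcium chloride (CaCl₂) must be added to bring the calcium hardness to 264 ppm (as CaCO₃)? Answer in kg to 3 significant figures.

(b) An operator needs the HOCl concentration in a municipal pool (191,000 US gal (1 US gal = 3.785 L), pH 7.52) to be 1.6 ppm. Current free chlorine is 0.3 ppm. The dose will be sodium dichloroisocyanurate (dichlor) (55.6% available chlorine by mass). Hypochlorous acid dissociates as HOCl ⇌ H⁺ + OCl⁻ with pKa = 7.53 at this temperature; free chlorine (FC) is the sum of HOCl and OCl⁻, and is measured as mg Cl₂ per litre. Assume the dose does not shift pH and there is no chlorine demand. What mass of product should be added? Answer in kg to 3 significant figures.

(a) 14.2 kg; (b) 3.72 kg

(a) After draining 18% and refilling: 294 × 0.82 + 13 × 0.18 = 243.42 ppm.
(a) Deficit to target: 264 − 243.42 = 20.58 mg/L.
(a) As CaCO₃: 20.58 mg/L × 622,000 L = 12,800 g; ÷ 100.1 = 127.9 mol Ca²⁺.
(a) Mass: 127.9 × 111 = 14,190 g.

(b) Volume: 191,000 US gal × 3.785 L/gal = 722,935 L.
(b) [OCl⁻]/[HOCl] = 10^(pH − pKa) = 10^(7.52 − 7.53) = 0.9772; fraction as HOCl = 1/(1 + 0.9772) = 0.5058.
(b) Free chlorine required for 1.6 ppm HOCl: 1.6 / 0.5058 = 3.164 ppm.
(b) FC to add: 3.164 − 0.3 = 2.864 mg/L as Cl₂.
(b) Cl₂ equivalent: 2.864 mg/L × 722,935 L = 2070 g.
(b) Product at 55.6% available Cl: 2070 / 0.556 = 3723 g.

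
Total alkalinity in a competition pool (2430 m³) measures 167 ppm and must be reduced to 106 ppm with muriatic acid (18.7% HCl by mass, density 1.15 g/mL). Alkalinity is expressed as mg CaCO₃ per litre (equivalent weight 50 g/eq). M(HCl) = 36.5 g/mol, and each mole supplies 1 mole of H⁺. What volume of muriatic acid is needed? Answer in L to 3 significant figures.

Volume: 2430 m³ = 2,430,000 L.
Alkalinity to neutralize: (167 − 106) = 61 mg/L as CaCO₃ × 2,430,000 L = 148,200 g as CaCO₃.
Equivalents of H⁺ required: 148,200 ÷ 50 g/eq = 2965 eq = 2965 mol HCl.
Mass of HCl: 2965 × 36.5 = 108,200 g.
Mass of 18.7% solution: 108,200 / 0.187 = 578,700 g.
Volume: 578,700 g ÷ 1.15 g/mL = 503,200 mL.

503 L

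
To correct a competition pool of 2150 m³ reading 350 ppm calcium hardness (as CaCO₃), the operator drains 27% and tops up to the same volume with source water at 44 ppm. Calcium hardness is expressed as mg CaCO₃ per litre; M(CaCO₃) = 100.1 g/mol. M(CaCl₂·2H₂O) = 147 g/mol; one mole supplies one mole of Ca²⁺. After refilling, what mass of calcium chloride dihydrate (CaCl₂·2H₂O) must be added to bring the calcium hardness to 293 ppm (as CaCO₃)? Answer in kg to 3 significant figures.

80.9 kg

Volume: 2150 m³ = 2,150,000 L.
After draining 27% and refilling: 350 × 0.73 + 44 × 0.27 = 267.38 ppm.
Deficit to target: 293 − 267.38 = 25.62 mg/L.
As CaCO₃: 25.62 mg/L × 2,150,000 L = 55,080 g; ÷ 100.1 = 550.3 mol Ca²⁺.
Mass: 550.3 × 147 = 80,890 g.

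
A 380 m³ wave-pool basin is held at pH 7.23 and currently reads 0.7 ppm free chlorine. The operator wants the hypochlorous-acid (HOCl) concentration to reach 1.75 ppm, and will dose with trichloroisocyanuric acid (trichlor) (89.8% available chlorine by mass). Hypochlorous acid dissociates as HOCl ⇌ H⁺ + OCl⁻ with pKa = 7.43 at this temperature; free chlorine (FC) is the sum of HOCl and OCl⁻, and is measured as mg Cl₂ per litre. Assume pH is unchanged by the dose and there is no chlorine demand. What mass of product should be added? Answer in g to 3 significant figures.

912 g

Volume: 380 m³ = 380,000 L.
[OCl⁻]/[HOCl] = 10^(pH − pKa) = 10^(7.23 − 7.43) = 0.631; fraction as HOCl = 1/(1 + 0.631) = 0.6131.
Free chlorine required for 1.75 ppm HOCl: 1.75 / 0.6131 = 2.854 ppm.
FC to add: 2.854 − 0.7 = 2.154 mg/L as Cl₂.
Cl₂ equivalent: 2.154 mg/L × 380,000 L = 818.6 g.
Product at 89.8% available Cl: 818.6 / 0.898 = 911.6 g.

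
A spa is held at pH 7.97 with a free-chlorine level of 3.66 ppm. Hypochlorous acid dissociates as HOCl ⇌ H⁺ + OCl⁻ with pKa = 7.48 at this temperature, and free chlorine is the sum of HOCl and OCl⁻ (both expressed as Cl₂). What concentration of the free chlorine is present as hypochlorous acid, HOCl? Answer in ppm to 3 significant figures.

[OCl⁻]/[HOCl] = 10^(pH − pKa) = 10^(7.97 − 7.48) = 10^0.49 = 3.09.
Fraction as HOCl = 1 / (1 + 3.09) = 0.2445.
HOCl = 0.2445 × 3.66 ppm = 0.8948 ppm.

0.895 ppm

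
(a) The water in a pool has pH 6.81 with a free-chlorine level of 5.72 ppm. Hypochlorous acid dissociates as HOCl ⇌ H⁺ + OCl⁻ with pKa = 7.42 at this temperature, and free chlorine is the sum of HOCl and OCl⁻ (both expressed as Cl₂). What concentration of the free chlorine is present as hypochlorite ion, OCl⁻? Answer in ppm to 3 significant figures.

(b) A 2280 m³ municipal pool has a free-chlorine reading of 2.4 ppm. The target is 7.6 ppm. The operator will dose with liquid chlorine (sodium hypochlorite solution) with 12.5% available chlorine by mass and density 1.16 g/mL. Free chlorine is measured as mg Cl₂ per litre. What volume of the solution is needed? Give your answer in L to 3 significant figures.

(a) [OCl⁻]/[HOCl] = 10^(pH − pKa) = 10^(6.81 − 7.42) = 10^-0.61 = 0.2455.
(a) Fraction as HOCl = 1 / (1 + 0.2455) = 0.8029.
(a) OCl⁻ = (1 − 0.8029) × 5.72 ppm = 1.127 ppm.

(b) Volume: 2280 m³ = 2,280,000 L.
(b) Chlorine deficit: 7.6 − 2.4 = 5.2 ppm = 5.2 mg/L as Cl₂.
(b) Cl₂ equivalent needed: 5.2 mg/L × 2,280,000 L = 11,860,000 mg = 11,860 g.
(b) Product at 12.5% available chlorine: 11,860 / 0.125 = 94,850 g.
(b) Volume at density 1.16 g/mL: 94,850 g ÷ 1.16 g/mL = 81,770 mL.

(a) 1.13 ppm; (b) 81.8 L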